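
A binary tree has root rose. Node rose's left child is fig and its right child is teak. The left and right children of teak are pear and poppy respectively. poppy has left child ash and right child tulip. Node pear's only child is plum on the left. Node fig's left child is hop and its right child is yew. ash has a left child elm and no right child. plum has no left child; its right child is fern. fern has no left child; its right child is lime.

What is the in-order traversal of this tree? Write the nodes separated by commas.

In-order visits the left subtree, then the node, then the right subtree.
At rose: go left to fig.
  At fig: go left to hop.
    hop is a leaf — visit hop.
  Visit fig.
  At fig: go right to yew.
    yew is a leaf — visit yew.
Visit rose.
At rose: go right to teak.
  At teak: go left to pear.
    At pear: go left to plum.
      At plum: no left child.
      Visit plum.
      At plum: go right to fern.
        At fern: no left child.
        Visit fern.
        At fern: go right to lime.
          lime is a leaf — visit lime.
    Visit pear.
    At pear: no right child.
  Visit teak.
  At teak: go right to poppy.
    At poppy: go left to ash.
      At ash: go left to elm.
        elm is a leaf — visit elm.
      Visit ash.
      At ash: no right child.
    Visit poppy.
    At poppy: go right to tulip.
      tulip is a leaf — visit tulip.

hop, fig, yew, rose, plum, fern, lime, pear, teak, elm, ash, poppy, tulip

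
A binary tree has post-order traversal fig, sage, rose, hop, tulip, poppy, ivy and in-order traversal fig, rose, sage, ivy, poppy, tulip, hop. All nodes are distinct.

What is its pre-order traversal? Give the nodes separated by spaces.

ivy rose fig sage poppy tulip hop

The last element of post-order is the root; it splits in-order into left and right subtrees.
Root ivy: left subtree has 3 nodes {fig, rose, sage}, right has 3 {poppy, tulip, hop}.
  Root rose: left subtree has 1 node {fig}, right has 1 {sage}.
  Root poppy: left subtree has 0 nodes { }, right has 2 {tulip, hop}.
    Root tulip: left subtree has 0 nodes { }, right has 1 {hop}.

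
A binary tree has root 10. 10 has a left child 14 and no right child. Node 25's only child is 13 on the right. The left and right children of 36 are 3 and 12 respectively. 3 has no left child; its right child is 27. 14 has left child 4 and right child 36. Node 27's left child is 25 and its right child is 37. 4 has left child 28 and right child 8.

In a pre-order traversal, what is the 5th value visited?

8

Pre-order visits the node, then its left subtree, then its right subtree.
Visit 10.
At 10: go left to 14.
  Visit 14.
  At 14: go left to 4.
    Visit 4.
    At 4: go left to 28.
      28 is a leaf — visit 28.
    At 4: go right to 8.
      8 is a leaf — visit 8.
  At 14: go right to 36.
    Visit 36.
    At 36: go left to 3.
      Visit 3.
      At 3: no left child.
      At 3: go right to 27.
        Visit 27.
        At 27: go left to 25.
          Visit 25.
          At 25: no left child.
          At 25: go right to 13.
            13 is a leaf — visit 13.
        At 27: go right to 37.
          37 is a leaf — visit 37.
    At 36: go right to 12.
      12 is a leaf — visit 12.
At 10: no right child.
Full pre-order sequence: 10, 14, 4, 28, 8, 36, 3, 27, 25, 13, 37, 12.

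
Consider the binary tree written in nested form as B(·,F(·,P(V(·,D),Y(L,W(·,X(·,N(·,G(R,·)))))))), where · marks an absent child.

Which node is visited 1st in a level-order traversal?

B

Level-order visits nodes level by level from the root, left to right within each level.
Level 0: B
Level 1: F
Level 2: P
Level 3: V, Y
Level 4: D, L, W
Level 5: X
Level 6: N
Level 7: G
Level 8: R
Full level-order sequence: B, F, P, V, Y, D, L, W, X, N, G, R.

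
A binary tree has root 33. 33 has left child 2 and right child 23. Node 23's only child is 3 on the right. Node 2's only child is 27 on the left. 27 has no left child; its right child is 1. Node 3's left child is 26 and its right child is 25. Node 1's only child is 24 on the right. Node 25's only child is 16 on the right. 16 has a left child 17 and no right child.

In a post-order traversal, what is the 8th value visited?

Post-order visits the left subtree, then the right subtree, then the node.
At 33: go left to 2.
  At 2: go left to 27.
    At 27: no left child.
    At 27: go right to 1.
      At 1: no left child.
      At 1: go right to 24.
        24 is a leaf — visit 24.
      Visit 1.
    Visit 27.
  At 2: no right child.
  Visit 2.
At 33: go right to 23.
  At 23: no left child.
  At 23: go right to 3.
    At 3: go left to 26.
      26 is a leaf — visit 26.
    At 3: go right to 25.
      At 25: no left child.
      At 25: go right to 16.
        At 16: go left to 17.
          17 is a leaf — visit 17.
        At 16: no right child.
        Visit 16.
      Visit 25.
    Visit 3.
  Visit 23.
Visit 33.
Full post-order sequence: 24, 1, 27, 2, 26, 17, 16, 25, 3, 23, 33.

25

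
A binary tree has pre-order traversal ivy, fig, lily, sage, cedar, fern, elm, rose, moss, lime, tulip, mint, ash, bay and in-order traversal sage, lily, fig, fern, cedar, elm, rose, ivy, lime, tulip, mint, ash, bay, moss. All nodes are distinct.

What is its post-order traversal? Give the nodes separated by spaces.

The first element of pre-order is the root; it splits in-order into left and right subtrees.
Root ivy: left subtree has 7 nodes {sage, lily, fig, fern, cedar, elm, rose}, right has 6 {lime, tulip, mint, ash, bay, moss}.
  Root fig: left subtree has 2 nodes {sage, lily}, right has 4 {fern, cedar, elm, rose}.
    Root lily: left subtree has 1 node {sage}, right has 0 { }.
    Root cedar: left subtree has 1 node {fern}, right has 2 {elm, rose}.
      Root elm: left subtree has 0 nodes { }, right has 1 {rose}.
  Root moss: left subtree has 5 nodes {lime, tulip, mint, ash, bay}, right has 0 { }.
    Root lime: left subtree has 0 nodes { }, right has 4 {tulip, mint, ash, bay}.
      Root tulip: left subtree has 0 nodes { }, right has 3 {mint, ash, bay}.
        Root mint: left subtree has 0 nodes { }, right has 2 {ash, bay}.
          Root ash: left subtree has 0 nodes { }, right has 1 {bay}.

sage lily fern rose elm cedar fig bay ash mint tulip lime moss ivy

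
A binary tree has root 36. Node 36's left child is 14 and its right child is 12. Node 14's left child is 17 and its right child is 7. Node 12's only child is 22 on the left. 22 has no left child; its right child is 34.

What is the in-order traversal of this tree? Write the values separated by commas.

In-order visits the left subtree, then the node, then the right subtree.
At 36: go left to 14.
  At 14: go left to 17.
    17 is a leaf — visit 17.
  Visit 14.
  At 14: go right to 7.
    7 is a leaf — visit 7.
Visit 36.
At 36: go right to 12.
  At 12: go left to 22.
    At 22: no left child.
    Visit 22.
    At 22: go right to 34.
      34 is a leaf — visit 34.
  Visit 12.
  At 12: no right child.

17, 14, 7, 36, 22, 34, 12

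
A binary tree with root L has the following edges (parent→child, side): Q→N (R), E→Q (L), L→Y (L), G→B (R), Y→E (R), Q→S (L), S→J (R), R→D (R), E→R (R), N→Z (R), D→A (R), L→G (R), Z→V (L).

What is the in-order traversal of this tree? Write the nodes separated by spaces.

Y S J Q N V Z E R D A L G B

In-order visits the left subtree, then the node, then the right subtree.
At L: go left to Y.
  At Y: no left child.
  Visit Y.
  At Y: go right to E.
    At E: go left to Q.
      At Q: go left to S.
        At S: no left child.
        Visit S.
        At S: go right to J.
          J is a leaf — visit J.
      Visit Q.
      At Q: go right to N.
        At N: no left child.
        Visit N.
        At N: go right to Z.
          At Z: go left to V.
            V is a leaf — visit V.
          Visit Z.
          At Z: no right child.
    Visit E.
    At E: go right to R.
      At R: no left child.
      Visit R.
      At R: go right to D.
        At D: no left child.
        Visit D.
        At D: go right to A.
          A is a leaf — visit A.
Visit L.
At L: go right to G.
  At G: no left child.
  Visit G.
  At G: go right to B.
    B is a leaf — visit B.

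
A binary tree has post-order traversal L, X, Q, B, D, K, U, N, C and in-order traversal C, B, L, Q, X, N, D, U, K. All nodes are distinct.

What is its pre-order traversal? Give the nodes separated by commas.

C, N, B, Q, L, X, U, D, K

The last element of post-order is the root; it splits in-order into left and right subtrees.
Root C: left subtree has 0 nodes { }, right has 8 {B, L, Q, X, N, D, U, K}.
  Root N: left subtree has 4 nodes {B, L, Q, X}, right has 3 {D, U, K}.
    Root B: left subtree has 0 nodes { }, right has 3 {L, Q, X}.
      Root Q: left subtree has 1 node {L}, right has 1 {X}.
    Root U: left subtree has 1 node {D}, right has 1 {K}.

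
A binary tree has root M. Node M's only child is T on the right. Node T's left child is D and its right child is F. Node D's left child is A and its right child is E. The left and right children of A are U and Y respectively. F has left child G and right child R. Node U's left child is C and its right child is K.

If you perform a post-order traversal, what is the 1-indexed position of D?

Post-order visits the left subtree, then the right subtree, then the node.
At M: no left child.
At M: go right to T.
  At T: go left to D.
    At D: go left to A.
      At A: go left to U.
        At U: go left to C.
          C is a leaf — visit C.
        At U: go right to K.
          K is a leaf — visit K.
        Visit U.
      At A: go right to Y.
        Y is a leaf — visit Y.
      Visit A.
    At D: go right to E.
      E is a leaf — visit E.
    Visit D.
  At T: go right to F.
    At F: go left to G.
      G is a leaf — visit G.
    At F: go right to R.
      R is a leaf — visit R.
    Visit F.
  Visit T.
Visit M.
Full post-order sequence: C, K, U, Y, A, E, D, G, R, F, T, M.

7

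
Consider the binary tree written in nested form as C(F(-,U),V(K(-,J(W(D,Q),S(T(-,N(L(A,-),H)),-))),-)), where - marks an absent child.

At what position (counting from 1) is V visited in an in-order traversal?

In-order visits the left subtree, then the node, then the right subtree.
At C: go left to F.
  At F: no left child.
  Visit F.
  At F: go right to U.
    U is a leaf — visit U.
Visit C.
At C: go right to V.
  At V: go left to K.
    At K: no left child.
    Visit K.
    At K: go right to J.
      At J: go left to W.
        At W: go left to D.
          D is a leaf — visit D.
        Visit W.
        At W: go right to Q.
          Q is a leaf — visit Q.
      Visit J.
      At J: go right to S.
        At S: go left to T.
          At T: no left child.
          Visit T.
          At T: go right to N.
            At N: go left to L.
              At L: go left to A.
                A is a leaf — visit A.
              Visit L.
              At L: no right child.
            Visit N.
            At N: go right to H.
              H is a leaf — visit H.
        Visit S.
        At S: no right child.
  Visit V.
  At V: no right child.
Full in-order sequence: F, U, C, K, D, W, Q, J, T, A, L, N, H, S, V.

15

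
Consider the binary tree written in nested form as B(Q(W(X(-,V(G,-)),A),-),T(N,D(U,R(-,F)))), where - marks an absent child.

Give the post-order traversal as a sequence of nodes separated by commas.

Post-order visits the left subtree, then the right subtree, then the node.
At B: go left to Q.
  At Q: go left to W.
    At W: go left to X.
      At X: no left child.
      At X: go right to V.
        At V: go left to G.
          G is a leaf — visit G.
        At V: no right child.
        Visit V.
      Visit X.
    At W: go right to A.
      A is a leaf — visit A.
    Visit W.
  At Q: no right child.
  Visit Q.
At B: go right to T.
  At T: go left to N.
    N is a leaf — visit N.
  At T: go right to D.
    At D: go left to U.
      U is a leaf — visit U.
    At D: go right to R.
      At R: no left child.
      At R: go right to F.
        F is a leaf — visit F.
      Visit R.
    Visit D.
  Visit T.
Visit B.

G, V, X, A, W, Q, N, U, F, R, D, T, B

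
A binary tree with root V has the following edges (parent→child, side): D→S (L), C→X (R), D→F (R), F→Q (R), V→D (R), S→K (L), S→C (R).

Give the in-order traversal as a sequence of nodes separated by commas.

In-order visits the left subtree, then the node, then the right subtree.
At V: no left child.
Visit V.
At V: go right to D.
  At D: go left to S.
    At S: go left to K.
      K is a leaf — visit K.
    Visit S.
    At S: go right to C.
      At C: no left child.
      Visit C.
      At C: go right to X.
        X is a leaf — visit X.
  Visit D.
  At D: go right to F.
    At F: no left child.
    Visit F.
    At F: go right to Q.
      Q is a leaf — visit Q.

V, K, S, C, X, D, F, Q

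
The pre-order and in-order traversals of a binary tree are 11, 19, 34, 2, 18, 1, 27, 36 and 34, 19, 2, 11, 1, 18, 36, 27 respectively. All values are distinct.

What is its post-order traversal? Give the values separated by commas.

The first element of pre-order is the root; it splits in-order into left and right subtrees.
Root 11: left subtree has 3 nodes {34, 19, 2}, right has 4 {1, 18, 36, 27}.
  Root 19: left subtree has 1 node {34}, right has 1 {2}.
  Root 18: left subtree has 1 node {1}, right has 2 {36, 27}.
    Root 27: left subtree has 1 node {36}, right has 0 { }.

34, 2, 19, 1, 36, 27, 18, 11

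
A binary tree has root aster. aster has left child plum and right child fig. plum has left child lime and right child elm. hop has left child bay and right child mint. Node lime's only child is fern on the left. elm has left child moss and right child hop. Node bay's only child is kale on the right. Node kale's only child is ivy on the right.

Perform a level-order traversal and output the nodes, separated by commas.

aster, plum, fig, lime, elm, fern, moss, hop, bay, mint, kale, ivy

Level-order visits nodes level by level from the root, left to right within each level.
Level 0: aster
Level 1: plum, fig
Level 2: lime, elm
Level 3: fern, moss, hop
Level 4: bay, mint
Level 5: kale
Level 6: ivy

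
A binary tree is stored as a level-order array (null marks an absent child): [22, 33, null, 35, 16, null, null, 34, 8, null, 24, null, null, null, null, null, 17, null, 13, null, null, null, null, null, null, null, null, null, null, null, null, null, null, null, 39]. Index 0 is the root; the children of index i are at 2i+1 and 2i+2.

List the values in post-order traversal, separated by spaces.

39 17 34 13 8 35 24 16 33 22

Post-order visits the left subtree, then the right subtree, then the node.
At 22: go left to 33.
  At 33: go left to 35.
    At 35: go left to 34.
      At 34: no left child.
      At 34: go right to 17.
        At 17: no left child.
        At 17: go right to 39.
          39 is a leaf — visit 39.
        Visit 17.
      Visit 34.
    At 35: go right to 8.
      At 8: no left child.
      At 8: go right to 13.
        13 is a leaf — visit 13.
      Visit 8.
    Visit 35.
  At 33: go right to 16.
    At 16: no left child.
    At 16: go right to 24.
      24 is a leaf — visit 24.
    Visit 16.
  Visit 33.
At 22: no right child.
Visit 22.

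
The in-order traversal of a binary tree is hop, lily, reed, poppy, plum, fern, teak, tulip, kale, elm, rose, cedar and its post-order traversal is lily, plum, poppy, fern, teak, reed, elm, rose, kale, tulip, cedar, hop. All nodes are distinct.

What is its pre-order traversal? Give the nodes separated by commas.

hop, cedar, tulip, reed, lily, teak, fern, poppy, plum, kale, rose, elm

The last element of post-order is the root; it splits in-order into left and right subtrees.
Root hop: left subtree has 0 nodes { }, right has 11 {lily, reed, poppy, plum, fern, teak, tulip, kale, elm, rose, cedar}.
  Root cedar: left subtree has 10 nodes {lily, reed, poppy, plum, fern, teak, tulip, kale, elm, rose}, right has 0 { }.
    Root tulip: left subtree has 6 nodes {lily, reed, poppy, plum, fern, teak}, right has 3 {kale, elm, rose}.
      Root reed: left subtree has 1 node {lily}, right has 4 {poppy, plum, fern, teak}.
        Root teak: left subtree has 3 nodes {poppy, plum, fern}, right has 0 { }.
          Root fern: left subtree has 2 nodes {poppy, plum}, right has 0 { }.
            Root poppy: left subtree has 0 nodes { }, right has 1 {plum}.
      Root kale: left subtree has 0 nodes { }, right has 2 {elm, rose}.
        Root rose: left subtree has 1 node {elm}, right has 0 { }.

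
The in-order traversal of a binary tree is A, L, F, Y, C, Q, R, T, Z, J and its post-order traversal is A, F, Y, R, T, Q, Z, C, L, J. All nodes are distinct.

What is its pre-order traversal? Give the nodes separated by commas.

J, L, A, C, Y, F, Z, Q, T, R

The last element of post-order is the root; it splits in-order into left and right subtrees.
Root J: left subtree has 9 nodes {A, L, F, Y, C, Q, R, T, Z}, right has 0 { }.
  Root L: left subtree has 1 node {A}, right has 7 {F, Y, C, Q, R, T, Z}.
    Root C: left subtree has 2 nodes {F, Y}, right has 4 {Q, R, T, Z}.
      Root Y: left subtree has 1 node {F}, right has 0 { }.
      Root Z: left subtree has 3 nodes {Q, R, T}, right has 0 { }.
        Root Q: left subtree has 0 nodes { }, right has 2 {R, T}.
          Root T: left subtree has 1 node {R}, right has 0 { }.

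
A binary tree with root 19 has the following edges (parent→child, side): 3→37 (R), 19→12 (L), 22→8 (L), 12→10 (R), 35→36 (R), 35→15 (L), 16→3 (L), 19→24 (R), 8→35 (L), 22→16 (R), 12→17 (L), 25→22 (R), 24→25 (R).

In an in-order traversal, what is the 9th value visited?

In-order visits the left subtree, then the node, then the right subtree.
At 19: go left to 12.
  At 12: go left to 17.
    17 is a leaf — visit 17.
  Visit 12.
  At 12: go right to 10.
    10 is a leaf — visit 10.
Visit 19.
At 19: go right to 24.
  At 24: no left child.
  Visit 24.
  At 24: go right to 25.
    At 25: no left child.
    Visit 25.
    At 25: go right to 22.
      At 22: go left to 8.
        At 8: go left to 35.
          At 35: go left to 15.
            15 is a leaf — visit 15.
          Visit 35.
          At 35: go right to 36.
            36 is a leaf — visit 36.
        Visit 8.
        At 8: no right child.
      Visit 22.
      At 22: go right to 16.
        At 16: go left to 3.
          At 3: no left child.
          Visit 3.
          At 3: go right to 37.
            37 is a leaf — visit 37.
        Visit 16.
        At 16: no right child.
Full in-order sequence: 17, 12, 10, 19, 24, 25, 15, 35, 36, 8, 22, 3, 37, 16.

36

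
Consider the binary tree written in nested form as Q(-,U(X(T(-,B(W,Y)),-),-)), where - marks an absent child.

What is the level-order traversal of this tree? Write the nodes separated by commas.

Q, U, X, T, B, W, Y

Level-order visits nodes level by level from the root, left to right within each level.
Level 0: Q
Level 1: U
Level 2: X
Level 3: T
Level 4: B
Level 5: W, Y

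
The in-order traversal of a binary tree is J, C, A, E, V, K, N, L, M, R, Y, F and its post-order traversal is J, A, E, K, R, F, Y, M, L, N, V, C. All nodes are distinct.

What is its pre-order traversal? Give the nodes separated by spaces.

The last element of post-order is the root; it splits in-order into left and right subtrees.
Root C: left subtree has 1 node {J}, right has 10 {A, E, V, K, N, L, M, R, Y, F}.
  Root V: left subtree has 2 nodes {A, E}, right has 7 {K, N, L, M, R, Y, F}.
    Root E: left subtree has 1 node {A}, right has 0 { }.
    Root N: left subtree has 1 node {K}, right has 5 {L, M, R, Y, F}.
      Root L: left subtree has 0 nodes { }, right has 4 {M, R, Y, F}.
        Root M: left subtree has 0 nodes { }, right has 3 {R, Y, F}.
          Root Y: left subtree has 1 node {R}, right has 1 {F}.

C J V E A N K L M Y R F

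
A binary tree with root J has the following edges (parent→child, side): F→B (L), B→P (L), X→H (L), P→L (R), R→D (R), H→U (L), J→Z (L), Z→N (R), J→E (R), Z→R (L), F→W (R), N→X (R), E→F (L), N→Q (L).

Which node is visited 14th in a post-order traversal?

E

Post-order visits the left subtree, then the right subtree, then the node.
At J: go left to Z.
  At Z: go left to R.
    At R: no left child.
    At R: go right to D.
      D is a leaf — visit D.
    Visit R.
  At Z: go right to N.
    At N: go left to Q.
      Q is a leaf — visit Q.
    At N: go right to X.
      At X: go left to H.
        At H: go left to U.
          U is a leaf — visit U.
        At H: no right child.
        Visit H.
      At X: no right child.
      Visit X.
    Visit N.
  Visit Z.
At J: go right to E.
  At E: go left to F.
    At F: go left to B.
      At B: go left to P.
        At P: no left child.
        At P: go right to L.
          L is a leaf — visit L.
        Visit P.
      At B: no right child.
      Visit B.
    At F: go right to W.
      W is a leaf — visit W.
    Visit F.
  At E: no right child.
  Visit E.
Visit J.
Full post-order sequence: D, R, Q, U, H, X, N, Z, L, P, B, W, F, E, J.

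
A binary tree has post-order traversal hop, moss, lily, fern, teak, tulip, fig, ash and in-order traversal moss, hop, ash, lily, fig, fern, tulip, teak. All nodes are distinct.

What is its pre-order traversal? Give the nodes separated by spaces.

The last element of post-order is the root; it splits in-order into left and right subtrees.
Root ash: left subtree has 2 nodes {moss, hop}, right has 5 {lily, fig, fern, tulip, teak}.
  Root moss: left subtree has 0 nodes { }, right has 1 {hop}.
  Root fig: left subtree has 1 node {lily}, right has 3 {fern, tulip, teak}.
    Root tulip: left subtree has 1 node {fern}, right has 1 {teak}.

ash moss hop fig lily tulip fern teak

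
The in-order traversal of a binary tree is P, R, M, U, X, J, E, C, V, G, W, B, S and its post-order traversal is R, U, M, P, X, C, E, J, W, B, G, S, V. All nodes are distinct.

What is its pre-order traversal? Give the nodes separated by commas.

V, J, X, P, M, R, U, E, C, S, G, B, W

The last element of post-order is the root; it splits in-order into left and right subtrees.
Root V: left subtree has 8 nodes {P, R, M, U, X, J, E, C}, right has 4 {G, W, B, S}.
  Root J: left subtree has 5 nodes {P, R, M, U, X}, right has 2 {E, C}.
    Root X: left subtree has 4 nodes {P, R, M, U}, right has 0 { }.
      Root P: left subtree has 0 nodes { }, right has 3 {R, M, U}.
        Root M: left subtree has 1 node {R}, right has 1 {U}.
    Root E: left subtree has 0 nodes { }, right has 1 {C}.
  Root S: left subtree has 3 nodes {G, W, B}, right has 0 { }.
    Root G: left subtree has 0 nodes { }, right has 2 {W, B}.
      Root B: left subtree has 1 node {W}, right has 0 { }.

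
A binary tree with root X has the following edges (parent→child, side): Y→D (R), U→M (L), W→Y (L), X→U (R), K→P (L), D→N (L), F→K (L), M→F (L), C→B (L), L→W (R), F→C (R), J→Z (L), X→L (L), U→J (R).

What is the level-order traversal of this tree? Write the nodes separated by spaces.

Level-order visits nodes level by level from the root, left to right within each level.
Level 0: X
Level 1: L, U
Level 2: W, M, J
Level 3: Y, F, Z
Level 4: D, K, C
Level 5: N, P, B

X L U W M J Y F Z D K C N P B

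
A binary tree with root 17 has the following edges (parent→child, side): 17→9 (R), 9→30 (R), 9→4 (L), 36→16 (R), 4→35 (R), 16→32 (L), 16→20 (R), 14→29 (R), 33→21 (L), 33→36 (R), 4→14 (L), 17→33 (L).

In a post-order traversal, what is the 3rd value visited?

20

Post-order visits the left subtree, then the right subtree, then the node.
At 17: go left to 33.
  At 33: go left to 21.
    21 is a leaf — visit 21.
  At 33: go right to 36.
    At 36: no left child.
    At 36: go right to 16.
      At 16: go left to 32.
        32 is a leaf — visit 32.
      At 16: go right to 20.
        20 is a leaf — visit 20.
      Visit 16.
    Visit 36.
  Visit 33.
At 17: go right to 9.
  At 9: go left to 4.
    At 4: go left to 14.
      At 14: no left child.
      At 14: go right to 29.
        29 is a leaf — visit 29.
      Visit 14.
    At 4: go right to 35.
      35 is a leaf — visit 35.
    Visit 4.
  At 9: go right to 30.
    30 is a leaf — visit 30.
  Visit 9.
Visit 17.
Full post-order sequence: 21, 32, 20, 16, 36, 33, 29, 14, 35, 4, 30, 9, 17.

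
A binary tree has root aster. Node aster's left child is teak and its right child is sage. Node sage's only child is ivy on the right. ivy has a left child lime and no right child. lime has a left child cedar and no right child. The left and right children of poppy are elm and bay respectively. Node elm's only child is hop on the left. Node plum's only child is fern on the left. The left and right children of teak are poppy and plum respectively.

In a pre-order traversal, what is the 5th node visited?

Pre-order visits the node, then its left subtree, then its right subtree.
Visit aster.
At aster: go left to teak.
  Visit teak.
  At teak: go left to poppy.
    Visit poppy.
    At poppy: go left to elm.
      Visit elm.
      At elm: go left to hop.
        hop is a leaf — visit hop.
      At elm: no right child.
    At poppy: go right to bay.
      bay is a leaf — visit bay.
  At teak: go right to plum.
    Visit plum.
    At plum: go left to fern.
      fern is a leaf — visit fern.
    At plum: no right child.
At aster: go right to sage.
  Visit sage.
  At sage: no left child.
  At sage: go right to ivy.
    Visit ivy.
    At ivy: go left to lime.
      Visit lime.
      At lime: go left to cedar.
        cedar is a leaf — visit cedar.
      At lime: no right child.
    At ivy: no right child.
Full pre-order sequence: aster, teak, poppy, elm, hop, bay, plum, fern, sage, ivy, lime, cedar.

hop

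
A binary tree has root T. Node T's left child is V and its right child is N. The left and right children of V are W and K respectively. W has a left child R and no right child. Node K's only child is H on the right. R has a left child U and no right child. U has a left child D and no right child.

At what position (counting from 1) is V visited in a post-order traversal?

7

Post-order visits the left subtree, then the right subtree, then the node.
At T: go left to V.
  At V: go left to W.
    At W: go left to R.
      At R: go left to U.
        At U: go left to D.
          D is a leaf — visit D.
        At U: no right child.
        Visit U.
      At R: no right child.
      Visit R.
    At W: no right child.
    Visit W.
  At V: go right to K.
    At K: no left child.
    At K: go right to H.
      H is a leaf — visit H.
    Visit K.
  Visit V.
At T: go right to N.
  N is a leaf — visit N.
Visit T.
Full post-order sequence: D, U, R, W, H, K, V, N, T.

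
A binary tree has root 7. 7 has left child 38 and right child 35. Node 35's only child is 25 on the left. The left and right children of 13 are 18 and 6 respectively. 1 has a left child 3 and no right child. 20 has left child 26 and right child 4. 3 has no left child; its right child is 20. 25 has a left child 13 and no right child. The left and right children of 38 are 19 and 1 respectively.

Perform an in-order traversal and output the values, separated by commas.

19, 38, 3, 26, 20, 4, 1, 7, 18, 13, 6, 25, 35

In-order visits the left subtree, then the node, then the right subtree.
At 7: go left to 38.
  At 38: go left to 19.
    19 is a leaf — visit 19.
  Visit 38.
  At 38: go right to 1.
    At 1: go left to 3.
      At 3: no left child.
      Visit 3.
      At 3: go right to 20.
        At 20: go left to 26.
          26 is a leaf — visit 26.
        Visit 20.
        At 20: go right to 4.
          4 is a leaf — visit 4.
    Visit 1.
    At 1: no right child.
Visit 7.
At 7: go right to 35.
  At 35: go left to 25.
    At 25: go left to 13.
      At 13: go left to 18.
        18 is a leaf — visit 18.
      Visit 13.
      At 13: go right to 6.
        6 is a leaf — visit 6.
    Visit 25.
    At 25: no right child.
  Visit 35.
  At 35: no right child.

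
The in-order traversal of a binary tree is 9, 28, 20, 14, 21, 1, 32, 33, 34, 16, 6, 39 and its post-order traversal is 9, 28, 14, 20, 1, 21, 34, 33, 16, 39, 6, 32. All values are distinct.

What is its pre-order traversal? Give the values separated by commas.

32, 21, 20, 28, 9, 14, 1, 6, 16, 33, 34, 39

The last element of post-order is the root; it splits in-order into left and right subtrees.
Root 32: left subtree has 6 nodes {9, 28, 20, 14, 21, 1}, right has 5 {33, 34, 16, 6, 39}.
  Root 21: left subtree has 4 nodes {9, 28, 20, 14}, right has 1 {1}.
    Root 20: left subtree has 2 nodes {9, 28}, right has 1 {14}.
      Root 28: left subtree has 1 node {9}, right has 0 { }.
  Root 6: left subtree has 3 nodes {33, 34, 16}, right has 1 {39}.
    Root 16: left subtree has 2 nodes {33, 34}, right has 0 { }.
      Root 33: left subtree has 0 nodes { }, right has 1 {34}.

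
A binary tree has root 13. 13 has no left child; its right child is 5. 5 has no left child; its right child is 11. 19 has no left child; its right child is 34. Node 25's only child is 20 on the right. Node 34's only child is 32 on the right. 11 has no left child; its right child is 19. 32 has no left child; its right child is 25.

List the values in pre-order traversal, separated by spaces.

13 5 11 19 34 32 25 20

Pre-order visits the node, then its left subtree, then its right subtree.
Visit 13.
At 13: no left child.
At 13: go right to 5.
  Visit 5.
  At 5: no left child.
  At 5: go right to 11.
    Visit 11.
    At 11: no left child.
    At 11: go right to 19.
      Visit 19.
      At 19: no left child.
      At 19: go right to 34.
        Visit 34.
        At 34: no left child.
        At 34: go right to 32.
          Visit 32.
          At 32: no left child.
          At 32: go right to 25.
            Visit 25.
            At 25: no left child.
            At 25: go right to 20.
              20 is a leaf — visit 20.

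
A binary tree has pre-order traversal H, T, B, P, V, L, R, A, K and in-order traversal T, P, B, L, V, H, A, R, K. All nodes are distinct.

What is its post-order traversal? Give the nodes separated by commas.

The first element of pre-order is the root; it splits in-order into left and right subtrees.
Root H: left subtree has 5 nodes {T, P, B, L, V}, right has 3 {A, R, K}.
  Root T: left subtree has 0 nodes { }, right has 4 {P, B, L, V}.
    Root B: left subtree has 1 node {P}, right has 2 {L, V}.
      Root V: left subtree has 1 node {L}, right has 0 { }.
  Root R: left subtree has 1 node {A}, right has 1 {K}.

P, L, V, B, T, A, K, R, H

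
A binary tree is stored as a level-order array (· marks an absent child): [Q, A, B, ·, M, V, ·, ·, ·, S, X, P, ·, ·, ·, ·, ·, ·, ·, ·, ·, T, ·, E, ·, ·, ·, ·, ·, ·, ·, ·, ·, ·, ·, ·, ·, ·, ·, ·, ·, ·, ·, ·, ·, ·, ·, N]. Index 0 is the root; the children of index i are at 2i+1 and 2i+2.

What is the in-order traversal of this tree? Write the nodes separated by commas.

A, S, M, T, X, Q, N, E, P, V, B

In-order visits the left subtree, then the node, then the right subtree.
At Q: go left to A.
  At A: no left child.
  Visit A.
  At A: go right to M.
    At M: go left to S.
      S is a leaf — visit S.
    Visit M.
    At M: go right to X.
      At X: go left to T.
        T is a leaf — visit T.
      Visit X.
      At X: no right child.
Visit Q.
At Q: go right to B.
  At B: go left to V.
    At V: go left to P.
      At P: go left to E.
        At E: go left to N.
          N is a leaf — visit N.
        Visit E.
        At E: no right child.
      Visit P.
      At P: no right child.
    Visit V.
    At V: no right child.
  Visit B.
  At B: no right child.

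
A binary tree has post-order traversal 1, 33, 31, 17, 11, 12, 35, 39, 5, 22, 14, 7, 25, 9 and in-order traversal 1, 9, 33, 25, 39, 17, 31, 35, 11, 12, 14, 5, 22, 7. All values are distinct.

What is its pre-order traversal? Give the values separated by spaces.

9 1 25 33 7 14 39 35 17 31 12 11 22 5

The last element of post-order is the root; it splits in-order into left and right subtrees.
Root 9: left subtree has 1 node {1}, right has 12 {33, 25, 39, 17, 31, 35, 11, 12, 14, 5, 22, 7}.
  Root 25: left subtree has 1 node {33}, right has 10 {39, 17, 31, 35, 11, 12, 14, 5, 22, 7}.
    Root 7: left subtree has 9 nodes {39, 17, 31, 35, 11, 12, 14, 5, 22}, right has 0 { }.
      Root 14: left subtree has 6 nodes {39, 17, 31, 35, 11, 12}, right has 2 {5, 22}.
        Root 39: left subtree has 0 nodes { }, right has 5 {17, 31, 35, 11, 12}.
          Root 35: left subtree has 2 nodes {17, 31}, right has 2 {11, 12}.
            Root 17: left subtree has 0 nodes { }, right has 1 {31}.
            Root 12: left subtree has 1 node {11}, right has 0 { }.
        Root 22: left subtree has 1 node {5}, right has 0 { }.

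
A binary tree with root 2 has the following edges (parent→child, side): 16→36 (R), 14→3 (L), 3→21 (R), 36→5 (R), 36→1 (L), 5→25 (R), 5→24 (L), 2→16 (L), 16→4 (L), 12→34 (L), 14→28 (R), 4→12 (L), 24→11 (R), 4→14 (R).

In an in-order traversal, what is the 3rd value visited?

In-order visits the left subtree, then the node, then the right subtree.
At 2: go left to 16.
  At 16: go left to 4.
    At 4: go left to 12.
      At 12: go left to 34.
        34 is a leaf — visit 34.
      Visit 12.
      At 12: no right child.
    Visit 4.
    At 4: go right to 14.
      At 14: go left to 3.
        At 3: no left child.
        Visit 3.
        At 3: go right to 21.
          21 is a leaf — visit 21.
      Visit 14.
      At 14: go right to 28.
        28 is a leaf — visit 28.
  Visit 16.
  At 16: go right to 36.
    At 36: go left to 1.
      1 is a leaf — visit 1.
    Visit 36.
    At 36: go right to 5.
      At 5: go left to 24.
        At 24: no left child.
        Visit 24.
        At 24: go right to 11.
          11 is a leaf — visit 11.
      Visit 5.
      At 5: go right to 25.
        25 is a leaf — visit 25.
Visit 2.
At 2: no right child.
Full in-order sequence: 34, 12, 4, 3, 21, 14, 28, 16, 1, 36, 24, 11, 5, 25, 2.

4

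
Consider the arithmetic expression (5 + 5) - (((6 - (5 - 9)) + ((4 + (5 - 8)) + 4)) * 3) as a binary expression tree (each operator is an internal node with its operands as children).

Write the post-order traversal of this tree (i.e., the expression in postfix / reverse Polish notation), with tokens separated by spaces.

5 5 + 6 5 9 - - 4 5 8 - + 4 + + 3 * -

Post-order on an expression tree gives postfix notation: for each operator, emit left operand, right operand, then the operator.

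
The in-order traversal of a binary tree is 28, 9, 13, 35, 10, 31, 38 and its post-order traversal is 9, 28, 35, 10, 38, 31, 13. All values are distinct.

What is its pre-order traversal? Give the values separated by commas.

The last element of post-order is the root; it splits in-order into left and right subtrees.
Root 13: left subtree has 2 nodes {28, 9}, right has 4 {35, 10, 31, 38}.
  Root 28: left subtree has 0 nodes { }, right has 1 {9}.
  Root 31: left subtree has 2 nodes {35, 10}, right has 1 {38}.
    Root 10: left subtree has 1 node {35}, right has 0 { }.

13, 28, 9, 31, 10, 35, 38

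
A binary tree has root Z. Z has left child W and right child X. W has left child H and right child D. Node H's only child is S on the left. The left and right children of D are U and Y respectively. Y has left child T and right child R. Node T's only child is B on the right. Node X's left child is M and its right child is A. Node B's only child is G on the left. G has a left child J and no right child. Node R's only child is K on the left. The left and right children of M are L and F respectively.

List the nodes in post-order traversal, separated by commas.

Post-order visits the left subtree, then the right subtree, then the node.
At Z: go left to W.
  At W: go left to H.
    At H: go left to S.
      S is a leaf — visit S.
    At H: no right child.
    Visit H.
  At W: go right to D.
    At D: go left to U.
      U is a leaf — visit U.
    At D: go right to Y.
      At Y: go left to T.
        At T: no left child.
        At T: go right to B.
          At B: go left to G.
            At G: go left to J.
              J is a leaf — visit J.
            At G: no right child.
            Visit G.
          At B: no right child.
          Visit B.
        Visit T.
      At Y: go right to R.
        At R: go left to K.
          K is a leaf — visit K.
        At R: no right child.
        Visit R.
      Visit Y.
    Visit D.
  Visit W.
At Z: go right to X.
  At X: go left to M.
    At M: go left to L.
      L is a leaf — visit L.
    At M: go right to F.
      F is a leaf — visit F.
    Visit M.
  At X: go right to A.
    A is a leaf — visit A.
  Visit X.
Visit Z.

S, H, U, J, G, B, T, K, R, Y, D, W, L, F, M, A, X, Z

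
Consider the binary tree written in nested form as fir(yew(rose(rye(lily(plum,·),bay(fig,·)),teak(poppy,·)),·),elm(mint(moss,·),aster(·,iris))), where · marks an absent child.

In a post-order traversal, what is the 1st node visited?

plum

Post-order visits the left subtree, then the right subtree, then the node.
At fir: go left to yew.
  At yew: go left to rose.
    At rose: go left to rye.
      At rye: go left to lily.
        At lily: go left to plum.
          plum is a leaf — visit plum.
        At lily: no right child.
        Visit lily.
      At rye: go right to bay.
        At bay: go left to fig.
          fig is a leaf — visit fig.
        At bay: no right child.
        Visit bay.
      Visit rye.
    At rose: go right to teak.
      At teak: go left to poppy.
        poppy is a leaf — visit poppy.
      At teak: no right child.
      Visit teak.
    Visit rose.
  At yew: no right child.
  Visit yew.
At fir: go right to elm.
  At elm: go left to mint.
    At mint: go left to moss.
      moss is a leaf — visit moss.
    At mint: no right child.
    Visit mint.
  At elm: go right to aster.
    At aster: no left child.
    At aster: go right to iris.
      iris is a leaf — visit iris.
    Visit aster.
  Visit elm.
Visit fir.
Full post-order sequence: plum, lily, fig, bay, rye, poppy, teak, rose, yew, moss, mint, iris, aster, elm, fir.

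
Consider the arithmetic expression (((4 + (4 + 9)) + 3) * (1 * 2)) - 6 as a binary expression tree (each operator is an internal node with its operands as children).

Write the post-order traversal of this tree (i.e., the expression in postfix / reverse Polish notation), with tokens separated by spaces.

Post-order on an expression tree gives postfix notation: for each operator, emit left operand, right operand, then the operator.

4 4 9 + + 3 + 1 2 * * 6 -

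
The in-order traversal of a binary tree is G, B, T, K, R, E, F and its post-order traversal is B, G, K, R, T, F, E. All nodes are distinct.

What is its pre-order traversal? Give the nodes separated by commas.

The last element of post-order is the root; it splits in-order into left and right subtrees.
Root E: left subtree has 5 nodes {G, B, T, K, R}, right has 1 {F}.
  Root T: left subtree has 2 nodes {G, B}, right has 2 {K, R}.
    Root G: left subtree has 0 nodes { }, right has 1 {B}.
    Root R: left subtree has 1 node {K}, right has 0 { }.

E, T, G, B, R, K, F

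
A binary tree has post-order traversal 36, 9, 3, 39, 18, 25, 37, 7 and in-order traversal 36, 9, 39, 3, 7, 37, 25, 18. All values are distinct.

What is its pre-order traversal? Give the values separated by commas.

The last element of post-order is the root; it splits in-order into left and right subtrees.
Root 7: left subtree has 4 nodes {36, 9, 39, 3}, right has 3 {37, 25, 18}.
  Root 39: left subtree has 2 nodes {36, 9}, right has 1 {3}.
    Root 9: left subtree has 1 node {36}, right has 0 { }.
  Root 37: left subtree has 0 nodes { }, right has 2 {25, 18}.
    Root 25: left subtree has 0 nodes { }, right has 1 {18}.

7, 39, 9, 36, 3, 37, 25, 18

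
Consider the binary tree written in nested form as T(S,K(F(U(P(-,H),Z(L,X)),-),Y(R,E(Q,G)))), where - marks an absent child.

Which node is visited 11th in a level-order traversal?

Level-order visits nodes level by level from the root, left to right within each level.
Level 0: T
Level 1: S, K
Level 2: F, Y
Level 3: U, R, E
Level 4: P, Z, Q, G
Level 5: H, L, X
Full level-order sequence: T, S, K, F, Y, U, R, E, P, Z, Q, G, H, L, X.

Q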